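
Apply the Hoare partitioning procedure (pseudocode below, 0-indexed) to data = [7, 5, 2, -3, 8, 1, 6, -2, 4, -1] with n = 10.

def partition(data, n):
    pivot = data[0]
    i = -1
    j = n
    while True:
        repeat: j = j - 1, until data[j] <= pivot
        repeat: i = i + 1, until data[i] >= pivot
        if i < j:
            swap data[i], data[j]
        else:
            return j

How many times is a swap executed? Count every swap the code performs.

2

pivot=7
j stops at 9 (-1), i stops at 0 (7); swap ⇒ [-1, 5, 2, -3, 8, 1, 6, -2, 4, 7]
j stops at 8 (4), i stops at 4 (8); swap ⇒ [-1, 5, 2, -3, 4, 1, 6, -2, 8, 7]
j stops at 7, i stops at 8; i≥j ⇒ return 7. data=[-1, 5, 2, -3, 4, 1, 6, -2, 8, 7]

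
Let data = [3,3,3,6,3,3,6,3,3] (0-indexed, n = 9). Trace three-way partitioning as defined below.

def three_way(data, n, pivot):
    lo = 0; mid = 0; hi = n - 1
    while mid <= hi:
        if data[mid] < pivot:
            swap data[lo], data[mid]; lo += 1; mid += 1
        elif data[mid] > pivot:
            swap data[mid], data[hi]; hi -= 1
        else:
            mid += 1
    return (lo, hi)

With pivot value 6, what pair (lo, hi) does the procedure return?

(7, 8)

pivot = 6; lo=0, mid=0, hi=8
data[mid]=3<6: swap data[0],data[0]; lo=1,mid=1 → [3,3,3,6,3,3,6,3,3]
data[mid]=3<6: swap data[1],data[1]; lo=2,mid=2 → [3,3,3,6,3,3,6,3,3]
data[mid]=3<6: swap data[2],data[2]; lo=3,mid=3 → [3,3,3,6,3,3,6,3,3]
data[mid]=6=6: mid=4
data[mid]=3<6: swap data[3],data[4]; lo=4,mid=5 → [3,3,3,3,6,3,6,3,3]
data[mid]=3<6: swap data[4],data[5]; lo=5,mid=6 → [3,3,3,3,3,6,6,3,3]
data[mid]=6=6: mid=7
data[mid]=3<6: swap data[5],data[7]; lo=6,mid=8 → [3,3,3,3,3,3,6,6,3]
data[mid]=3<6: swap data[6],data[8]; lo=7,mid=9 → [3,3,3,3,3,3,3,6,6]
end: lo=7, hi=8; data = [3,3,3,3,3,3,3,6,6]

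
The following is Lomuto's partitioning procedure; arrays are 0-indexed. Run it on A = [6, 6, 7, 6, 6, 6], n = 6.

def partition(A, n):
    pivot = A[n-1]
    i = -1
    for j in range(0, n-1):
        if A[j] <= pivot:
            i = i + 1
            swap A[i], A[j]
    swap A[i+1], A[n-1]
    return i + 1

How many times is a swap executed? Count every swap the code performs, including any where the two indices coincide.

5

pivot=6, i=-1
j=0: 6≤6, i=0, swap(0,0) ⇒ [6, 6, 7, 6, 6, 6]
j=1: 6≤6, i=1, swap(1,1) ⇒ [6, 6, 7, 6, 6, 6]
j=2: 7>6, skip
j=3: 6≤6, i=2, swap(2,3) ⇒ [6, 6, 6, 7, 6, 6]
j=4: 6≤6, i=3, swap(3,4) ⇒ [6, 6, 6, 6, 7, 6]
swap(4,5) ⇒ [6, 6, 6, 6, 6, 7]; return 4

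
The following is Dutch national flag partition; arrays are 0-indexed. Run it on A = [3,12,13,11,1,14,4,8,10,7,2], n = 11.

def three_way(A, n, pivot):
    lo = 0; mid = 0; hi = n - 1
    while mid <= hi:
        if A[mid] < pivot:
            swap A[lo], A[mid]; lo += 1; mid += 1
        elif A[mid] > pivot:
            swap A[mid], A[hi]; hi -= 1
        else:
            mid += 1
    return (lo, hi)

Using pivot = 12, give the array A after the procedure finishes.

[3,2,11,1,7,4,8,10,12,14,13]

lo=0 mid=0 hi=10
3<12: swap(0,0), lo=1 mid=1 ⇒ [3,12,13,11,1,14,4,8,10,7,2]
12=12: mid=2
13>12: swap(2,10), hi=9 ⇒ [3,12,2,11,1,14,4,8,10,7,13]
2<12: swap(1,2), lo=2 mid=3 ⇒ [3,2,12,11,1,14,4,8,10,7,13]
11<12: swap(2,3), lo=3 mid=4 ⇒ [3,2,11,12,1,14,4,8,10,7,13]
1<12: swap(3,4), lo=4 mid=5 ⇒ [3,2,11,1,12,14,4,8,10,7,13]
14>12: swap(5,9), hi=8 ⇒ [3,2,11,1,12,7,4,8,10,14,13]
7<12: swap(4,5), lo=5 mid=6 ⇒ [3,2,11,1,7,12,4,8,10,14,13]
4<12: swap(5,6), lo=6 mid=7 ⇒ [3,2,11,1,7,4,12,8,10,14,13]
8<12: swap(6,7), lo=7 mid=8 ⇒ [3,2,11,1,7,4,8,12,10,14,13]
10<12: swap(7,8), lo=8 mid=9 ⇒ [3,2,11,1,7,4,8,10,12,14,13]
done. lo=8 hi=8; A=[3,2,11,1,7,4,8,10,12,14,13]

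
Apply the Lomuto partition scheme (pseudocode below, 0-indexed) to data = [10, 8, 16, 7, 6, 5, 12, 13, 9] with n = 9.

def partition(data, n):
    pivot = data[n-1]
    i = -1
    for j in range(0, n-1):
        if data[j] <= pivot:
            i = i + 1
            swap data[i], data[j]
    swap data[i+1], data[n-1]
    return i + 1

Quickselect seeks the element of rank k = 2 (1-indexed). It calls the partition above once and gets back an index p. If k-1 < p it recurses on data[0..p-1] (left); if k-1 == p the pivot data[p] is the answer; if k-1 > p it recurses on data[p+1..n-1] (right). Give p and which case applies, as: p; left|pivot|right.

4; left

pivot = data[8] = 9; i = -1
j=0: data[0]=10 > 9 → no swap
j=1: data[1]=8 ≤ 9 → i=0, swap data[0],data[1] → [8, 10, 16, 7, 6, 5, 12, 13, 9]
j=2: data[2]=16 > 9 → no swap
j=3: data[3]=7 ≤ 9 → i=1, swap data[1],data[3] → [8, 7, 16, 10, 6, 5, 12, 13, 9]
j=4: data[4]=6 ≤ 9 → i=2, swap data[2],data[4] → [8, 7, 6, 10, 16, 5, 12, 13, 9]
j=5: data[5]=5 ≤ 9 → i=3, swap data[3],data[5] → [8, 7, 6, 5, 16, 10, 12, 13, 9]
j=6: data[6]=12 > 9 → no swap
j=7: data[7]=13 > 9 → no swap
final swap data[4],data[8] → [8, 7, 6, 5, 9, 10, 12, 13, 16]; return 4
p = 4; k-1 = 1 < 4 ⇒ left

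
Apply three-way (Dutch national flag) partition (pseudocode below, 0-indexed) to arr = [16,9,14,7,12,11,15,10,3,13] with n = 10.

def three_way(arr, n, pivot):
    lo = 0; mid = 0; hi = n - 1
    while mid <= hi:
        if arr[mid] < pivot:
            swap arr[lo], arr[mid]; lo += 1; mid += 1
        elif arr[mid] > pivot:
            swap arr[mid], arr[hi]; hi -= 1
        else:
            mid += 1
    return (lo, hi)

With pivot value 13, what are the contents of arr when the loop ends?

lo=0 mid=0 hi=9
16>13: swap(0,9), hi=8 ⇒ [13,9,14,7,12,11,15,10,3,16]
13=13: mid=1
9<13: swap(0,1), lo=1 mid=2 ⇒ [9,13,14,7,12,11,15,10,3,16]
14>13: swap(2,8), hi=7 ⇒ [9,13,3,7,12,11,15,10,14,16]
3<13: swap(1,2), lo=2 mid=3 ⇒ [9,3,13,7,12,11,15,10,14,16]
7<13: swap(2,3), lo=3 mid=4 ⇒ [9,3,7,13,12,11,15,10,14,16]
12<13: swap(3,4), lo=4 mid=5 ⇒ [9,3,7,12,13,11,15,10,14,16]
11<13: swap(4,5), lo=5 mid=6 ⇒ [9,3,7,12,11,13,15,10,14,16]
15>13: swap(6,7), hi=6 ⇒ [9,3,7,12,11,13,10,15,14,16]
10<13: swap(5,6), lo=6 mid=7 ⇒ [9,3,7,12,11,10,13,15,14,16]
done. lo=6 hi=6; arr=[9,3,7,12,11,10,13,15,14,16]

[9,3,7,12,11,10,13,15,14,16]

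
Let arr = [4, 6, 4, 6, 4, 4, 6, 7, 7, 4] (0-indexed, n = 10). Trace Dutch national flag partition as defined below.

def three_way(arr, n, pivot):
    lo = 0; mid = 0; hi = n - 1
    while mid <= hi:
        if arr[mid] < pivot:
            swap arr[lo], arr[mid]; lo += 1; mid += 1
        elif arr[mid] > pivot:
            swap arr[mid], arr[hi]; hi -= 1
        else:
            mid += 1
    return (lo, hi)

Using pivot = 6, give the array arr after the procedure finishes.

[4, 4, 4, 4, 4, 6, 6, 6, 7, 7]

lo=0 mid=0 hi=9
4<6: swap(0,0), lo=1 mid=1 ⇒ [4, 6, 4, 6, 4, 4, 6, 7, 7, 4]
6=6: mid=2
4<6: swap(1,2), lo=2 mid=3 ⇒ [4, 4, 6, 6, 4, 4, 6, 7, 7, 4]
6=6: mid=4
4<6: swap(2,4), lo=3 mid=5 ⇒ [4, 4, 4, 6, 6, 4, 6, 7, 7, 4]
4<6: swap(3,5), lo=4 mid=6 ⇒ [4, 4, 4, 4, 6, 6, 6, 7, 7, 4]
6=6: mid=7
7>6: swap(7,9), hi=8 ⇒ [4, 4, 4, 4, 6, 6, 6, 4, 7, 7]
4<6: swap(4,7), lo=5 mid=8 ⇒ [4, 4, 4, 4, 4, 6, 6, 6, 7, 7]
7>6: swap(8,8), hi=7 ⇒ [4, 4, 4, 4, 4, 6, 6, 6, 7, 7]
done. lo=5 hi=7; arr=[4, 4, 4, 4, 4, 6, 6, 6, 7, 7]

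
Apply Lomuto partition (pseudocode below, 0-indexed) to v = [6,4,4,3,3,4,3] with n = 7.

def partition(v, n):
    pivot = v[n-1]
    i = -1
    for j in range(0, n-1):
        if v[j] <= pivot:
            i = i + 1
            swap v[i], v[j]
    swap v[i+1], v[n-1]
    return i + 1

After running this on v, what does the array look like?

pivot = v[6] = 3; i = -1
j=0: v[0]=6 > 3 → no swap
j=1: v[1]=4 > 3 → no swap
j=2: v[2]=4 > 3 → no swap
j=3: v[3]=3 ≤ 3 → i=0, swap v[0],v[3] → [3,4,4,6,3,4,3]
j=4: v[4]=3 ≤ 3 → i=1, swap v[1],v[4] → [3,3,4,6,4,4,3]
j=5: v[5]=4 > 3 → no swap
final swap v[2],v[6] → [3,3,3,6,4,4,4]; return 2

[3,3,3,6,4,4,4]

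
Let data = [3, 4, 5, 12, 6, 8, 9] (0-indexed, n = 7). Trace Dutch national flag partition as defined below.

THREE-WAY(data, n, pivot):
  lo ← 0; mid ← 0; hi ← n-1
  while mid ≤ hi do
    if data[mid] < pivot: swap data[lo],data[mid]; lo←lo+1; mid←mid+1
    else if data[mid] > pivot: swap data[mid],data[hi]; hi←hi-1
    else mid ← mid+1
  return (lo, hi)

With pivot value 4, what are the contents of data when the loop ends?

[3, 4, 12, 6, 8, 9, 5]

lo=0 mid=0 hi=6
3<4: swap(0,0), lo=1 mid=1 ⇒ [3, 4, 5, 12, 6, 8, 9]
4=4: mid=2
5>4: swap(2,6), hi=5 ⇒ [3, 4, 9, 12, 6, 8, 5]
9>4: swap(2,5), hi=4 ⇒ [3, 4, 8, 12, 6, 9, 5]
8>4: swap(2,4), hi=3 ⇒ [3, 4, 6, 12, 8, 9, 5]
6>4: swap(2,3), hi=2 ⇒ [3, 4, 12, 6, 8, 9, 5]
12>4: swap(2,2), hi=1 ⇒ [3, 4, 12, 6, 8, 9, 5]
done. lo=1 hi=1; data=[3, 4, 12, 6, 8, 9, 5]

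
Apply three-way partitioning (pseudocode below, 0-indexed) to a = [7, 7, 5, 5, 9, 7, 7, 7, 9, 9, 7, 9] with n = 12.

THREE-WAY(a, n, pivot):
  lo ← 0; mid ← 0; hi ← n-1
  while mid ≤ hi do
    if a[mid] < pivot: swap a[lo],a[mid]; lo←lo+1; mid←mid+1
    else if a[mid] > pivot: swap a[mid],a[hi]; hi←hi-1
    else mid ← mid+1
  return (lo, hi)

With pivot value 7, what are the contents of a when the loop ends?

lo=0 mid=0 hi=11
7=7: mid=1
7=7: mid=2
5<7: swap(0,2), lo=1 mid=3 ⇒ [5, 7, 7, 5, 9, 7, 7, 7, 9, 9, 7, 9]
5<7: swap(1,3), lo=2 mid=4 ⇒ [5, 5, 7, 7, 9, 7, 7, 7, 9, 9, 7, 9]
9>7: swap(4,11), hi=10 ⇒ [5, 5, 7, 7, 9, 7, 7, 7, 9, 9, 7, 9]
9>7: swap(4,10), hi=9 ⇒ [5, 5, 7, 7, 7, 7, 7, 7, 9, 9, 9, 9]
7=7: mid=5
7=7: mid=6
7=7: mid=7
7=7: mid=8
9>7: swap(8,9), hi=8 ⇒ [5, 5, 7, 7, 7, 7, 7, 7, 9, 9, 9, 9]
9>7: swap(8,8), hi=7 ⇒ [5, 5, 7, 7, 7, 7, 7, 7, 9, 9, 9, 9]
done. lo=2 hi=7; a=[5, 5, 7, 7, 7, 7, 7, 7, 9, 9, 9, 9]

[5, 5, 7, 7, 7, 7, 7, 7, 9, 9, 9, 9]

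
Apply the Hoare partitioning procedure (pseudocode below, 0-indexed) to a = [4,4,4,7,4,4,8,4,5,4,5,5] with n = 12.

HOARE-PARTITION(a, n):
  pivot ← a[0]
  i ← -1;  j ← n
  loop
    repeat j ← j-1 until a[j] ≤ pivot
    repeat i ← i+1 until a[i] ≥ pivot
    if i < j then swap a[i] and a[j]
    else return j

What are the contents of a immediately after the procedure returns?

[4,4,4,4,7,4,8,4,5,4,5,5]

pivot = a[0] = 4; i = -1, j = 12
j→9 (a[9]=4≤4), i→0 (a[0]=4≥4); i<j, swap → [4,4,4,7,4,4,8,4,5,4,5,5]
j→7 (a[7]=4≤4), i→1 (a[1]=4≥4); i<j, swap → [4,4,4,7,4,4,8,4,5,4,5,5]
j→5 (a[5]=4≤4), i→2 (a[2]=4≥4); i<j, swap → [4,4,4,7,4,4,8,4,5,4,5,5]
j→4 (a[4]=4≤4), i→3 (a[3]=7≥4); i<j, swap → [4,4,4,4,7,4,8,4,5,4,5,5]
j→3, i→4; i≥j, return j=3. a = [4,4,4,4,7,4,8,4,5,4,5,5]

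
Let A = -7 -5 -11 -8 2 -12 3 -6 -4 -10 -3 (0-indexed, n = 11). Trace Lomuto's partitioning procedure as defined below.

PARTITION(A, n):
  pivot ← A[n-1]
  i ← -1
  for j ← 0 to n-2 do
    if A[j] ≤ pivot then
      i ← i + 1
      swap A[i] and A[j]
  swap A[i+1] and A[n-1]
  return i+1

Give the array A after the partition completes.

pivot=-3, i=-1
j=0: -7≤-3, i=0, swap(0,0) ⇒ -7 -5 -11 -8 2 -12 3 -6 -4 -10 -3
j=1: -5≤-3, i=1, swap(1,1) ⇒ -7 -5 -11 -8 2 -12 3 -6 -4 -10 -3
j=2: -11≤-3, i=2, swap(2,2) ⇒ -7 -5 -11 -8 2 -12 3 -6 -4 -10 -3
j=3: -8≤-3, i=3, swap(3,3) ⇒ -7 -5 -11 -8 2 -12 3 -6 -4 -10 -3
j=4: 2>-3, skip
j=5: -12≤-3, i=4, swap(4,5) ⇒ -7 -5 -11 -8 -12 2 3 -6 -4 -10 -3
j=6: 3>-3, skip
j=7: -6≤-3, i=5, swap(5,7) ⇒ -7 -5 -11 -8 -12 -6 3 2 -4 -10 -3
j=8: -4≤-3, i=6, swap(6,8) ⇒ -7 -5 -11 -8 -12 -6 -4 2 3 -10 -3
j=9: -10≤-3, i=7, swap(7,9) ⇒ -7 -5 -11 -8 -12 -6 -4 -10 3 2 -3
swap(8,10) ⇒ -7 -5 -11 -8 -12 -6 -4 -10 -3 2 3; return 8

-7 -5 -11 -8 -12 -6 -4 -10 -3 2 3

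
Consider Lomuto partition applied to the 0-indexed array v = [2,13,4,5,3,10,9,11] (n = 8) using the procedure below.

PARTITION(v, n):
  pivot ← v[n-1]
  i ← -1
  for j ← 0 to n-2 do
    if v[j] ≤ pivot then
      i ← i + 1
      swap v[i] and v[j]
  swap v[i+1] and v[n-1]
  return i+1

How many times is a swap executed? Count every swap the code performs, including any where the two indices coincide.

pivot = v[7] = 11; i = -1
j=0: v[0]=2 ≤ 11 → i=0, swap v[0],v[0] (no change) → [2,13,4,5,3,10,9,11]
j=1: v[1]=13 > 11 → no swap
j=2: v[2]=4 ≤ 11 → i=1, swap v[1],v[2] → [2,4,13,5,3,10,9,11]
j=3: v[3]=5 ≤ 11 → i=2, swap v[2],v[3] → [2,4,5,13,3,10,9,11]
j=4: v[4]=3 ≤ 11 → i=3, swap v[3],v[4] → [2,4,5,3,13,10,9,11]
j=5: v[5]=10 ≤ 11 → i=4, swap v[4],v[5] → [2,4,5,3,10,13,9,11]
j=6: v[6]=9 ≤ 11 → i=5, swap v[5],v[6] → [2,4,5,3,10,9,13,11]
final swap v[6],v[7] → [2,4,5,3,10,9,11,13]; return 6

7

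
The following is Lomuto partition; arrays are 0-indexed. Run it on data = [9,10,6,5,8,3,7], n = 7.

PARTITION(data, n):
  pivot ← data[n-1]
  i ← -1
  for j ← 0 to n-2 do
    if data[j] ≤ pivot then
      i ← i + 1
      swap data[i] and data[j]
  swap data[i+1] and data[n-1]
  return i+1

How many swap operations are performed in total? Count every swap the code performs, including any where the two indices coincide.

pivot = data[6] = 7; i = -1
j=0: data[0]=9 > 7 → no swap
j=1: data[1]=10 > 7 → no swap
j=2: data[2]=6 ≤ 7 → i=0, swap data[0],data[2] → [6,10,9,5,8,3,7]
j=3: data[3]=5 ≤ 7 → i=1, swap data[1],data[3] → [6,5,9,10,8,3,7]
j=4: data[4]=8 > 7 → no swap
j=5: data[5]=3 ≤ 7 → i=2, swap data[2],data[5] → [6,5,3,10,8,9,7]
final swap data[3],data[6] → [6,5,3,7,8,9,10]; return 3

4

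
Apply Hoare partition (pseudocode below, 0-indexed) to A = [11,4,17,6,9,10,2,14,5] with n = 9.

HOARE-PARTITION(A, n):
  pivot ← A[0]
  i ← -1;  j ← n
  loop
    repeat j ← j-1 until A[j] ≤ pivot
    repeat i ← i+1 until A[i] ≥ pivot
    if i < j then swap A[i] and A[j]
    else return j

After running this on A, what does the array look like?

pivot=11
j stops at 8 (5), i stops at 0 (11); swap ⇒ [5,4,17,6,9,10,2,14,11]
j stops at 6 (2), i stops at 2 (17); swap ⇒ [5,4,2,6,9,10,17,14,11]
j stops at 5, i stops at 6; i≥j ⇒ return 5. A=[5,4,2,6,9,10,17,14,11]

[5,4,2,6,9,10,17,14,11]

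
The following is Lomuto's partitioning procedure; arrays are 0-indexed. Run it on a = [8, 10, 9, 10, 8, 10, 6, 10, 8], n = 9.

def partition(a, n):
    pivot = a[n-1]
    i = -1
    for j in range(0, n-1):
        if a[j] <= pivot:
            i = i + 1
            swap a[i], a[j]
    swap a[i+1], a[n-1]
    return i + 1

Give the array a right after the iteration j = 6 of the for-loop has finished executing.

pivot = a[8] = 8; i = -1
j=0: a[0]=8 ≤ 8 → i=0, swap a[0],a[0] (no change) → [8, 10, 9, 10, 8, 10, 6, 10, 8]
j=1: a[1]=10 > 8 → no swap
j=2: a[2]=9 > 8 → no swap
j=3: a[3]=10 > 8 → no swap
j=4: a[4]=8 ≤ 8 → i=1, swap a[1],a[4] → [8, 8, 9, 10, 10, 10, 6, 10, 8]
j=5: a[5]=10 > 8 → no swap
j=6: a[6]=6 ≤ 8 → i=2, swap a[2],a[6] → [8, 8, 6, 10, 10, 10, 9, 10, 8]
(after j=6) a = [8, 8, 6, 10, 10, 10, 9, 10, 8]

[8, 8, 6, 10, 10, 10, 9, 10, 8]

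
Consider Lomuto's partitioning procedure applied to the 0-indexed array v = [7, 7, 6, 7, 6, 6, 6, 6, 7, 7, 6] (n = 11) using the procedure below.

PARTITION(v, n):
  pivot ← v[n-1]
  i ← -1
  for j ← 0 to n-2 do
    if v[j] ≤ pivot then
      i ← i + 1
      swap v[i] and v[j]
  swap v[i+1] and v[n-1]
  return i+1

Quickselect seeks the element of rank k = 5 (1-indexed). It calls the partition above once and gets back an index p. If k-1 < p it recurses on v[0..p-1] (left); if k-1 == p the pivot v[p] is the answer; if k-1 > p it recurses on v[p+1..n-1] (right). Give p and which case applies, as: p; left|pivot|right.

5; left

pivot=6, i=-1
j=0: 7>6, skip
j=1: 7>6, skip
j=2: 6≤6, i=0, swap(0,2) ⇒ [6, 7, 7, 7, 6, 6, 6, 6, 7, 7, 6]
j=3: 7>6, skip
j=4: 6≤6, i=1, swap(1,4) ⇒ [6, 6, 7, 7, 7, 6, 6, 6, 7, 7, 6]
j=5: 6≤6, i=2, swap(2,5) ⇒ [6, 6, 6, 7, 7, 7, 6, 6, 7, 7, 6]
j=6: 6≤6, i=3, swap(3,6) ⇒ [6, 6, 6, 6, 7, 7, 7, 6, 7, 7, 6]
j=7: 6≤6, i=4, swap(4,7) ⇒ [6, 6, 6, 6, 6, 7, 7, 7, 7, 7, 6]
j=8: 7>6, skip
j=9: 7>6, skip
swap(5,10) ⇒ [6, 6, 6, 6, 6, 6, 7, 7, 7, 7, 7]; return 5
p = 5; k-1 = 4 < 5 ⇒ left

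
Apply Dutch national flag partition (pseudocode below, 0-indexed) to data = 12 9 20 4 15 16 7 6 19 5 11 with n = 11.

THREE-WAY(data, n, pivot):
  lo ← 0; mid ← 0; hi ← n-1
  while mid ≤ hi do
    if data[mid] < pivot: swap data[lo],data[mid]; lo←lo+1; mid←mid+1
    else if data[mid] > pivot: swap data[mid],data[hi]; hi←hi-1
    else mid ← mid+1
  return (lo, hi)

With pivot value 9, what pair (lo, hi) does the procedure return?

lo=0 mid=0 hi=10
12>9: swap(0,10), hi=9 ⇒ 11 9 20 4 15 16 7 6 19 5 12
11>9: swap(0,9), hi=8 ⇒ 5 9 20 4 15 16 7 6 19 11 12
5<9: swap(0,0), lo=1 mid=1 ⇒ 5 9 20 4 15 16 7 6 19 11 12
9=9: mid=2
20>9: swap(2,8), hi=7 ⇒ 5 9 19 4 15 16 7 6 20 11 12
19>9: swap(2,7), hi=6 ⇒ 5 9 6 4 15 16 7 19 20 11 12
6<9: swap(1,2), lo=2 mid=3 ⇒ 5 6 9 4 15 16 7 19 20 11 12
4<9: swap(2,3), lo=3 mid=4 ⇒ 5 6 4 9 15 16 7 19 20 11 12
15>9: swap(4,6), hi=5 ⇒ 5 6 4 9 7 16 15 19 20 11 12
7<9: swap(3,4), lo=4 mid=5 ⇒ 5 6 4 7 9 16 15 19 20 11 12
16>9: swap(5,5), hi=4 ⇒ 5 6 4 7 9 16 15 19 20 11 12
done. lo=4 hi=4; data=5 6 4 7 9 16 15 19 20 11 12

(4, 4)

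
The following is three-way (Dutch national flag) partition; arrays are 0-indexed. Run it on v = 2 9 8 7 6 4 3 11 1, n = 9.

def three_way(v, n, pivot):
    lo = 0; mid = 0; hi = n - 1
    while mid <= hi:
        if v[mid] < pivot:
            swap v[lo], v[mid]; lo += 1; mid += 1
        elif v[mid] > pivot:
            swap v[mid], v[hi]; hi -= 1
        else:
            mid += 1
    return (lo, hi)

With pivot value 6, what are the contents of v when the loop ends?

2 1 3 4 6 7 11 8 9

lo=0 mid=0 hi=8
2<6: swap(0,0), lo=1 mid=1 ⇒ 2 9 8 7 6 4 3 11 1
9>6: swap(1,8), hi=7 ⇒ 2 1 8 7 6 4 3 11 9
1<6: swap(1,1), lo=2 mid=2 ⇒ 2 1 8 7 6 4 3 11 9
8>6: swap(2,7), hi=6 ⇒ 2 1 11 7 6 4 3 8 9
11>6: swap(2,6), hi=5 ⇒ 2 1 3 7 6 4 11 8 9
3<6: swap(2,2), lo=3 mid=3 ⇒ 2 1 3 7 6 4 11 8 9
7>6: swap(3,5), hi=4 ⇒ 2 1 3 4 6 7 11 8 9
4<6: swap(3,3), lo=4 mid=4 ⇒ 2 1 3 4 6 7 11 8 9
6=6: mid=5
done. lo=4 hi=4; v=2 1 3 4 6 7 11 8 9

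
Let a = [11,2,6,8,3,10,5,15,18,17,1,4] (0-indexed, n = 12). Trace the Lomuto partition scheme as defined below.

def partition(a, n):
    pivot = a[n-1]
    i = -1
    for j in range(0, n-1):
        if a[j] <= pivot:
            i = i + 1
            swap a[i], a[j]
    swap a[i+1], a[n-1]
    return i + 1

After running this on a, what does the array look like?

[2,3,1,4,11,10,5,15,18,17,6,8]

pivot = a[11] = 4; i = -1
j=0: a[0]=11 > 4 → no swap
j=1: a[1]=2 ≤ 4 → i=0, swap a[0],a[1] → [2,11,6,8,3,10,5,15,18,17,1,4]
j=2: a[2]=6 > 4 → no swap
j=3: a[3]=8 > 4 → no swap
j=4: a[4]=3 ≤ 4 → i=1, swap a[1],a[4] → [2,3,6,8,11,10,5,15,18,17,1,4]
j=5: a[5]=10 > 4 → no swap
j=6: a[6]=5 > 4 → no swap
j=7: a[7]=15 > 4 → no swap
j=8: a[8]=18 > 4 → no swap
j=9: a[9]=17 > 4 → no swap
j=10: a[10]=1 ≤ 4 → i=2, swap a[2],a[10] → [2,3,1,8,11,10,5,15,18,17,6,4]
final swap a[3],a[11] → [2,3,1,4,11,10,5,15,18,17,6,8]; return 3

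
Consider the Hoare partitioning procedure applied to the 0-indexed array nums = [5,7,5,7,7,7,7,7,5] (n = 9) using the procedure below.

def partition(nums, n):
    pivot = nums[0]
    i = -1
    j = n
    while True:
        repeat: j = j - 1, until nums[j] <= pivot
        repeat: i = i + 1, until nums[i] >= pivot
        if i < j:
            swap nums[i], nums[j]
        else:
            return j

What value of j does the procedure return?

pivot=5
j stops at 8 (5), i stops at 0 (5); swap ⇒ [5,7,5,7,7,7,7,7,5]
j stops at 2 (5), i stops at 1 (7); swap ⇒ [5,5,7,7,7,7,7,7,5]
j stops at 1, i stops at 2; i≥j ⇒ return 1. nums=[5,5,7,7,7,7,7,7,5]

1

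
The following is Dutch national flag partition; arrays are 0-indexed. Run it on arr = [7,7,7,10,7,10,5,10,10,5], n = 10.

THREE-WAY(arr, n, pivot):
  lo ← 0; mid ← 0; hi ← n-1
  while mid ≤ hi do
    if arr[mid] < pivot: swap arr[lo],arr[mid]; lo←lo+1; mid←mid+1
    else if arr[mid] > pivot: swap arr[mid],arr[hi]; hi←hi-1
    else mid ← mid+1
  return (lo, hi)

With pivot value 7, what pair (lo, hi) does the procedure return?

pivot = 7; lo=0, mid=0, hi=9
arr[mid]=7=7: mid=1
arr[mid]=7=7: mid=2
arr[mid]=7=7: mid=3
arr[mid]=10>7: swap arr[3],arr[9]; hi=8 → [7,7,7,5,7,10,5,10,10,10]
arr[mid]=5<7: swap arr[0],arr[3]; lo=1,mid=4 → [5,7,7,7,7,10,5,10,10,10]
arr[mid]=7=7: mid=5
arr[mid]=10>7: swap arr[5],arr[8]; hi=7 → [5,7,7,7,7,10,5,10,10,10]
arr[mid]=10>7: swap arr[5],arr[7]; hi=6 → [5,7,7,7,7,10,5,10,10,10]
arr[mid]=10>7: swap arr[5],arr[6]; hi=5 → [5,7,7,7,7,5,10,10,10,10]
arr[mid]=5<7: swap arr[1],arr[5]; lo=2,mid=6 → [5,5,7,7,7,7,10,10,10,10]
end: lo=2, hi=5; arr = [5,5,7,7,7,7,10,10,10,10]

(2, 5)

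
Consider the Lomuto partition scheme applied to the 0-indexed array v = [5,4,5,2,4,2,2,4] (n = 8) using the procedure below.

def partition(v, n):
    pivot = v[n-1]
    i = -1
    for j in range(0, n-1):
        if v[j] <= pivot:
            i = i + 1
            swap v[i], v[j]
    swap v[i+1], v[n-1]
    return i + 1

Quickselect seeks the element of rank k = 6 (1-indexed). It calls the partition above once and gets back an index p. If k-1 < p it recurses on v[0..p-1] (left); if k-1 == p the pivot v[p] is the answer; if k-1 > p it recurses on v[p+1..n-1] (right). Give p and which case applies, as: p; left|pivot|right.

5; pivot

pivot = v[7] = 4; i = -1
j=0: v[0]=5 > 4 → no swap
j=1: v[1]=4 ≤ 4 → i=0, swap v[0],v[1] → [4,5,5,2,4,2,2,4]
j=2: v[2]=5 > 4 → no swap
j=3: v[3]=2 ≤ 4 → i=1, swap v[1],v[3] → [4,2,5,5,4,2,2,4]
j=4: v[4]=4 ≤ 4 → i=2, swap v[2],v[4] → [4,2,4,5,5,2,2,4]
j=5: v[5]=2 ≤ 4 → i=3, swap v[3],v[5] → [4,2,4,2,5,5,2,4]
j=6: v[6]=2 ≤ 4 → i=4, swap v[4],v[6] → [4,2,4,2,2,5,5,4]
final swap v[5],v[7] → [4,2,4,2,2,4,5,5]; return 5
p = 5; k-1 = 5 == 5 ⇒ pivot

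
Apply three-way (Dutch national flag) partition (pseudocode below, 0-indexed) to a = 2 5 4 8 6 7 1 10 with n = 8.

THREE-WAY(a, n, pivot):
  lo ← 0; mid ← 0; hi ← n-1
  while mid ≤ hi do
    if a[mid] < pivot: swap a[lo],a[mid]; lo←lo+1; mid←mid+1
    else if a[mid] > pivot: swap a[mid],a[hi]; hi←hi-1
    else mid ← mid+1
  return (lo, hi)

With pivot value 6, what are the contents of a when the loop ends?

2 5 4 1 6 7 10 8

lo=0 mid=0 hi=7
2<6: swap(0,0), lo=1 mid=1 ⇒ 2 5 4 8 6 7 1 10
5<6: swap(1,1), lo=2 mid=2 ⇒ 2 5 4 8 6 7 1 10
4<6: swap(2,2), lo=3 mid=3 ⇒ 2 5 4 8 6 7 1 10
8>6: swap(3,7), hi=6 ⇒ 2 5 4 10 6 7 1 8
10>6: swap(3,6), hi=5 ⇒ 2 5 4 1 6 7 10 8
1<6: swap(3,3), lo=4 mid=4 ⇒ 2 5 4 1 6 7 10 8
6=6: mid=5
7>6: swap(5,5), hi=4 ⇒ 2 5 4 1 6 7 10 8
done. lo=4 hi=4; a=2 5 4 1 6 7 10 8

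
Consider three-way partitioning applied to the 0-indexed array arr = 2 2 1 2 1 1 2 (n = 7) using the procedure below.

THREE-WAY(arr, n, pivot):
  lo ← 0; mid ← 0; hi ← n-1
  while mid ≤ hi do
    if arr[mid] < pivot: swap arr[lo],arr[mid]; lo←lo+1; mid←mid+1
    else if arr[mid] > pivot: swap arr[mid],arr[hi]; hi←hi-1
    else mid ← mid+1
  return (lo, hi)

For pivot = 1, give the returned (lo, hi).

pivot = 1; lo=0, mid=0, hi=6
arr[mid]=2>1: swap arr[0],arr[6]; hi=5 → 2 2 1 2 1 1 2
arr[mid]=2>1: swap arr[0],arr[5]; hi=4 → 1 2 1 2 1 2 2
arr[mid]=1=1: mid=1
arr[mid]=2>1: swap arr[1],arr[4]; hi=3 → 1 1 1 2 2 2 2
arr[mid]=1=1: mid=2
arr[mid]=1=1: mid=3
arr[mid]=2>1: swap arr[3],arr[3]; hi=2 → 1 1 1 2 2 2 2
end: lo=0, hi=2; arr = 1 1 1 2 2 2 2

(0, 2)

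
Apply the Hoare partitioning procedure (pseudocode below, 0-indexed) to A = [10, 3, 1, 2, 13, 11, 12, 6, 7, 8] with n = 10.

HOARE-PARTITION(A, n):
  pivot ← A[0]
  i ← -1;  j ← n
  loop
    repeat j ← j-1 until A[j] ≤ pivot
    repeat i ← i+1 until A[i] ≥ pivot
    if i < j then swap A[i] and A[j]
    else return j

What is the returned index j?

5

pivot = A[0] = 10; i = -1, j = 10
j→9 (A[9]=8≤10), i→0 (A[0]=10≥10); i<j, swap → [8, 3, 1, 2, 13, 11, 12, 6, 7, 10]
j→8 (A[8]=7≤10), i→4 (A[4]=13≥10); i<j, swap → [8, 3, 1, 2, 7, 11, 12, 6, 13, 10]
j→7 (A[7]=6≤10), i→5 (A[5]=11≥10); i<j, swap → [8, 3, 1, 2, 7, 6, 12, 11, 13, 10]
j→5, i→6; i≥j, return j=5. A = [8, 3, 1, 2, 7, 6, 12, 11, 13, 10]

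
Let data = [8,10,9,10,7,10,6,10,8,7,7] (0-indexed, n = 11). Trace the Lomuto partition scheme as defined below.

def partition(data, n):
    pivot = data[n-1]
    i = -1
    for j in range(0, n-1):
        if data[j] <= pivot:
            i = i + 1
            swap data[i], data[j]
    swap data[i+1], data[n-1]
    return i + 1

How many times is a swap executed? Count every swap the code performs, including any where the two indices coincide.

pivot = data[10] = 7; i = -1
j=0: data[0]=8 > 7 → no swap
j=1: data[1]=10 > 7 → no swap
j=2: data[2]=9 > 7 → no swap
j=3: data[3]=10 > 7 → no swap
j=4: data[4]=7 ≤ 7 → i=0, swap data[0],data[4] → [7,10,9,10,8,10,6,10,8,7,7]
j=5: data[5]=10 > 7 → no swap
j=6: data[6]=6 ≤ 7 → i=1, swap data[1],data[6] → [7,6,9,10,8,10,10,10,8,7,7]
j=7: data[7]=10 > 7 → no swap
j=8: data[8]=8 > 7 → no swap
j=9: data[9]=7 ≤ 7 → i=2, swap data[2],data[9] → [7,6,7,10,8,10,10,10,8,9,7]
final swap data[3],data[10] → [7,6,7,7,8,10,10,10,8,9,10]; return 3

4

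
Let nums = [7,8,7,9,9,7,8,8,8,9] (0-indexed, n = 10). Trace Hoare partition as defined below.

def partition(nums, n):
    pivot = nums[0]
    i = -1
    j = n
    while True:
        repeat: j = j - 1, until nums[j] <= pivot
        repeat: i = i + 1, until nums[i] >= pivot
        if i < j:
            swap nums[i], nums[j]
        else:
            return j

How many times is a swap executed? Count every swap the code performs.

2

pivot = nums[0] = 7; i = -1, j = 10
j→5 (nums[5]=7≤7), i→0 (nums[0]=7≥7); i<j, swap → [7,8,7,9,9,7,8,8,8,9]
j→2 (nums[2]=7≤7), i→1 (nums[1]=8≥7); i<j, swap → [7,7,8,9,9,7,8,8,8,9]
j→1, i→2; i≥j, return j=1. nums = [7,7,8,9,9,7,8,8,8,9]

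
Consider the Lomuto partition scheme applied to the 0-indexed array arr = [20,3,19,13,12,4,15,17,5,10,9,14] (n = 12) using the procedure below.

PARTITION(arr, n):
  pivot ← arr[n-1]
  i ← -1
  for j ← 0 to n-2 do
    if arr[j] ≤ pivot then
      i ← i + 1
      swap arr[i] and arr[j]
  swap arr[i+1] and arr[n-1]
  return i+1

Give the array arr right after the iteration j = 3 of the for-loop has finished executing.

pivot = arr[11] = 14; i = -1
j=0: arr[0]=20 > 14 → no swap
j=1: arr[1]=3 ≤ 14 → i=0, swap arr[0],arr[1] → [3,20,19,13,12,4,15,17,5,10,9,14]
j=2: arr[2]=19 > 14 → no swap
j=3: arr[3]=13 ≤ 14 → i=1, swap arr[1],arr[3] → [3,13,19,20,12,4,15,17,5,10,9,14]
(after j=3) arr = [3,13,19,20,12,4,15,17,5,10,9,14]

[3,13,19,20,12,4,15,17,5,10,9,14]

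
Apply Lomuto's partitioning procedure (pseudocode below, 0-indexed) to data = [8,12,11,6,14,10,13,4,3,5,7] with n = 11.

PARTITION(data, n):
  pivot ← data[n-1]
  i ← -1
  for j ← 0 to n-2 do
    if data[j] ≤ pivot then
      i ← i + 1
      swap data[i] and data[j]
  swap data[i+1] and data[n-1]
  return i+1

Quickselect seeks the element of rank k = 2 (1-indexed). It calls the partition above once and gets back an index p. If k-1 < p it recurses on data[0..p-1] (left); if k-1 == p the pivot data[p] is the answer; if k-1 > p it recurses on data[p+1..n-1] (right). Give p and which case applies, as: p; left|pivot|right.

pivot=7, i=-1
j=0: 8>7, skip
j=1: 12>7, skip
j=2: 11>7, skip
j=3: 6≤7, i=0, swap(0,3) ⇒ [6,12,11,8,14,10,13,4,3,5,7]
j=4: 14>7, skip
j=5: 10>7, skip
j=6: 13>7, skip
j=7: 4≤7, i=1, swap(1,7) ⇒ [6,4,11,8,14,10,13,12,3,5,7]
j=8: 3≤7, i=2, swap(2,8) ⇒ [6,4,3,8,14,10,13,12,11,5,7]
j=9: 5≤7, i=3, swap(3,9) ⇒ [6,4,3,5,14,10,13,12,11,8,7]
swap(4,10) ⇒ [6,4,3,5,7,10,13,12,11,8,14]; return 4
p = 4; k-1 = 1 < 4 ⇒ left

4; left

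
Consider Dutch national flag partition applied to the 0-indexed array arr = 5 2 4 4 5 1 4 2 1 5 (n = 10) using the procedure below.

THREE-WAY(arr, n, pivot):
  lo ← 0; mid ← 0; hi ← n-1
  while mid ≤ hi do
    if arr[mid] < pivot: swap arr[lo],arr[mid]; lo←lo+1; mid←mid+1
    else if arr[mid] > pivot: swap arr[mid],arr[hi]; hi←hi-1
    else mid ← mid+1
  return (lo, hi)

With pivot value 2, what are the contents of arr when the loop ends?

lo=0 mid=0 hi=9
5>2: swap(0,9), hi=8 ⇒ 5 2 4 4 5 1 4 2 1 5
5>2: swap(0,8), hi=7 ⇒ 1 2 4 4 5 1 4 2 5 5
1<2: swap(0,0), lo=1 mid=1 ⇒ 1 2 4 4 5 1 4 2 5 5
2=2: mid=2
4>2: swap(2,7), hi=6 ⇒ 1 2 2 4 5 1 4 4 5 5
2=2: mid=3
4>2: swap(3,6), hi=5 ⇒ 1 2 2 4 5 1 4 4 5 5
4>2: swap(3,5), hi=4 ⇒ 1 2 2 1 5 4 4 4 5 5
1<2: swap(1,3), lo=2 mid=4 ⇒ 1 1 2 2 5 4 4 4 5 5
5>2: swap(4,4), hi=3 ⇒ 1 1 2 2 5 4 4 4 5 5
done. lo=2 hi=3; arr=1 1 2 2 5 4 4 4 5 5

1 1 2 2 5 4 4 4 5 5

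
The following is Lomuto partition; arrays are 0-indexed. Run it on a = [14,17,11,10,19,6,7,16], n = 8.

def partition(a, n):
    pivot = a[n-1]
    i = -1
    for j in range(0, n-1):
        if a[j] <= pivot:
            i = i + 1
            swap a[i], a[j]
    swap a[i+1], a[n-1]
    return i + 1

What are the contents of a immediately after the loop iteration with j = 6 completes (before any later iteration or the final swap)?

pivot=16, i=-1
j=0: 14≤16, i=0, swap(0,0) ⇒ [14,17,11,10,19,6,7,16]
j=1: 17>16, skip
j=2: 11≤16, i=1, swap(1,2) ⇒ [14,11,17,10,19,6,7,16]
j=3: 10≤16, i=2, swap(2,3) ⇒ [14,11,10,17,19,6,7,16]
j=4: 19>16, skip
j=5: 6≤16, i=3, swap(3,5) ⇒ [14,11,10,6,19,17,7,16]
j=6: 7≤16, i=4, swap(4,6) ⇒ [14,11,10,6,7,17,19,16]
(after j=6) a = [14,11,10,6,7,17,19,16]

[14,11,10,6,7,17,19,16]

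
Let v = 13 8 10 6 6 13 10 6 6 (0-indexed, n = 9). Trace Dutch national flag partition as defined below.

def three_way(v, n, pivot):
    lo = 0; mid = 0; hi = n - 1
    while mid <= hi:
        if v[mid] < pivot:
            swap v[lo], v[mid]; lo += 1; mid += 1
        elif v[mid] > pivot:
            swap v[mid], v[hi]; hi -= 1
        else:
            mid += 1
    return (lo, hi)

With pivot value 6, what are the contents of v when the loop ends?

6 6 6 6 13 10 10 8 13

lo=0 mid=0 hi=8
13>6: swap(0,8), hi=7 ⇒ 6 8 10 6 6 13 10 6 13
6=6: mid=1
8>6: swap(1,7), hi=6 ⇒ 6 6 10 6 6 13 10 8 13
6=6: mid=2
10>6: swap(2,6), hi=5 ⇒ 6 6 10 6 6 13 10 8 13
10>6: swap(2,5), hi=4 ⇒ 6 6 13 6 6 10 10 8 13
13>6: swap(2,4), hi=3 ⇒ 6 6 6 6 13 10 10 8 13
6=6: mid=3
6=6: mid=4
done. lo=0 hi=3; v=6 6 6 6 13 10 10 8 13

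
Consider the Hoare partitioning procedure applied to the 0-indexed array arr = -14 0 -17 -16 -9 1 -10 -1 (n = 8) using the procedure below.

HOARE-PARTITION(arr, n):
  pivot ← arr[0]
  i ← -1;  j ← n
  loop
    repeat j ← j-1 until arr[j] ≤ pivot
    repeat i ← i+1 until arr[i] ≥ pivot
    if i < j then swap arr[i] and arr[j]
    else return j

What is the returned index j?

pivot = arr[0] = -14; i = -1, j = 8
j→3 (arr[3]=-16≤-14), i→0 (arr[0]=-14≥-14); i<j, swap → -16 0 -17 -14 -9 1 -10 -1
j→2 (arr[2]=-17≤-14), i→1 (arr[1]=0≥-14); i<j, swap → -16 -17 0 -14 -9 1 -10 -1
j→1, i→2; i≥j, return j=1. arr = -16 -17 0 -14 -9 1 -10 -1

1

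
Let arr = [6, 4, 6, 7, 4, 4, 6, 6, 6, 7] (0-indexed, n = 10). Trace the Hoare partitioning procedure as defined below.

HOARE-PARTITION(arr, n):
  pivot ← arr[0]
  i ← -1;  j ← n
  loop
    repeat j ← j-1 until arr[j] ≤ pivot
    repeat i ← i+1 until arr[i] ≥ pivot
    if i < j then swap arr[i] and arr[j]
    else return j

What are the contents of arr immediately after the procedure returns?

[6, 4, 6, 6, 4, 4, 7, 6, 6, 7]

pivot = arr[0] = 6; i = -1, j = 10
j→8 (arr[8]=6≤6), i→0 (arr[0]=6≥6); i<j, swap → [6, 4, 6, 7, 4, 4, 6, 6, 6, 7]
j→7 (arr[7]=6≤6), i→2 (arr[2]=6≥6); i<j, swap → [6, 4, 6, 7, 4, 4, 6, 6, 6, 7]
j→6 (arr[6]=6≤6), i→3 (arr[3]=7≥6); i<j, swap → [6, 4, 6, 6, 4, 4, 7, 6, 6, 7]
j→5, i→6; i≥j, return j=5. arr = [6, 4, 6, 6, 4, 4, 7, 6, 6, 7]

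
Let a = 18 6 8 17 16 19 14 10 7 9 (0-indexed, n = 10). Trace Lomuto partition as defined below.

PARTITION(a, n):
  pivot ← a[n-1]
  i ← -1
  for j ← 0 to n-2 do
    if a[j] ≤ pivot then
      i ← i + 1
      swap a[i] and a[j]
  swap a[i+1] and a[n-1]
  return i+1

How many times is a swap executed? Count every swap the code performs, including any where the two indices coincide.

pivot = a[9] = 9; i = -1
j=0: a[0]=18 > 9 → no swap
j=1: a[1]=6 ≤ 9 → i=0, swap a[0],a[1] → 6 18 8 17 16 19 14 10 7 9
j=2: a[2]=8 ≤ 9 → i=1, swap a[1],a[2] → 6 8 18 17 16 19 14 10 7 9
j=3: a[3]=17 > 9 → no swap
j=4: a[4]=16 > 9 → no swap
j=5: a[5]=19 > 9 → no swap
j=6: a[6]=14 > 9 → no swap
j=7: a[7]=10 > 9 → no swap
j=8: a[8]=7 ≤ 9 → i=2, swap a[2],a[8] → 6 8 7 17 16 19 14 10 18 9
final swap a[3],a[9] → 6 8 7 9 16 19 14 10 18 17; return 3

4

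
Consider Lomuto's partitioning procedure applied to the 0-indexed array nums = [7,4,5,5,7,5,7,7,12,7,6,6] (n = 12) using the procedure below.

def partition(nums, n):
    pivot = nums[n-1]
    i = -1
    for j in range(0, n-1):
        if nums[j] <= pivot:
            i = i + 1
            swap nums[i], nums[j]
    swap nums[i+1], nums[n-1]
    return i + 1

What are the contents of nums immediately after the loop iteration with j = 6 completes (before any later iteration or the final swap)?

pivot = nums[11] = 6; i = -1
j=0: nums[0]=7 > 6 → no swap
j=1: nums[1]=4 ≤ 6 → i=0, swap nums[0],nums[1] → [4,7,5,5,7,5,7,7,12,7,6,6]
j=2: nums[2]=5 ≤ 6 → i=1, swap nums[1],nums[2] → [4,5,7,5,7,5,7,7,12,7,6,6]
j=3: nums[3]=5 ≤ 6 → i=2, swap nums[2],nums[3] → [4,5,5,7,7,5,7,7,12,7,6,6]
j=4: nums[4]=7 > 6 → no swap
j=5: nums[5]=5 ≤ 6 → i=3, swap nums[3],nums[5] → [4,5,5,5,7,7,7,7,12,7,6,6]
j=6: nums[6]=7 > 6 → no swap
(after j=6) nums = [4,5,5,5,7,7,7,7,12,7,6,6]

[4,5,5,5,7,7,7,7,12,7,6,6]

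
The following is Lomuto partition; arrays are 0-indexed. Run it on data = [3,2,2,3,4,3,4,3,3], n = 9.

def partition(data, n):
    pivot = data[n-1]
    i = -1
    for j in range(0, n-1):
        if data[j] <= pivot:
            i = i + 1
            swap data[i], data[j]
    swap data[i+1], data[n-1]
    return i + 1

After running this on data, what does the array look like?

[3,2,2,3,3,3,3,4,4]

pivot=3, i=-1
j=0: 3≤3, i=0, swap(0,0) ⇒ [3,2,2,3,4,3,4,3,3]
j=1: 2≤3, i=1, swap(1,1) ⇒ [3,2,2,3,4,3,4,3,3]
j=2: 2≤3, i=2, swap(2,2) ⇒ [3,2,2,3,4,3,4,3,3]
j=3: 3≤3, i=3, swap(3,3) ⇒ [3,2,2,3,4,3,4,3,3]
j=4: 4>3, skip
j=5: 3≤3, i=4, swap(4,5) ⇒ [3,2,2,3,3,4,4,3,3]
j=6: 4>3, skip
j=7: 3≤3, i=5, swap(5,7) ⇒ [3,2,2,3,3,3,4,4,3]
swap(6,8) ⇒ [3,2,2,3,3,3,3,4,4]; return 6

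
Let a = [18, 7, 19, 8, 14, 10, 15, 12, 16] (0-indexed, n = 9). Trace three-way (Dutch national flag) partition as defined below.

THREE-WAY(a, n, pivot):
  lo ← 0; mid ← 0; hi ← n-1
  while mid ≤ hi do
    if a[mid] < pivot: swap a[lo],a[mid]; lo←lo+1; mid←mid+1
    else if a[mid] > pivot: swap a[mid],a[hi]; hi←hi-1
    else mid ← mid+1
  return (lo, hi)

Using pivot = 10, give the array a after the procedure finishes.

lo=0 mid=0 hi=8
18>10: swap(0,8), hi=7 ⇒ [16, 7, 19, 8, 14, 10, 15, 12, 18]
16>10: swap(0,7), hi=6 ⇒ [12, 7, 19, 8, 14, 10, 15, 16, 18]
12>10: swap(0,6), hi=5 ⇒ [15, 7, 19, 8, 14, 10, 12, 16, 18]
15>10: swap(0,5), hi=4 ⇒ [10, 7, 19, 8, 14, 15, 12, 16, 18]
10=10: mid=1
7<10: swap(0,1), lo=1 mid=2 ⇒ [7, 10, 19, 8, 14, 15, 12, 16, 18]
19>10: swap(2,4), hi=3 ⇒ [7, 10, 14, 8, 19, 15, 12, 16, 18]
14>10: swap(2,3), hi=2 ⇒ [7, 10, 8, 14, 19, 15, 12, 16, 18]
8<10: swap(1,2), lo=2 mid=3 ⇒ [7, 8, 10, 14, 19, 15, 12, 16, 18]
done. lo=2 hi=2; a=[7, 8, 10, 14, 19, 15, 12, 16, 18]

[7, 8, 10, 14, 19, 15, 12, 16, 18]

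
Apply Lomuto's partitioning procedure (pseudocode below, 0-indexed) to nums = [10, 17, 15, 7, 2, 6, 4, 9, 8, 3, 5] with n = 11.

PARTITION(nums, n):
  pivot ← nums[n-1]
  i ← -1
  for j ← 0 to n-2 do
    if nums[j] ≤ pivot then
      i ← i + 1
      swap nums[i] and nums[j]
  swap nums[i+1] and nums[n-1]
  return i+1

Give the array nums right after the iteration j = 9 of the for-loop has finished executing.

[2, 4, 3, 7, 10, 6, 17, 9, 8, 15, 5]

pivot = nums[10] = 5; i = -1
j=0: nums[0]=10 > 5 → no swap
j=1: nums[1]=17 > 5 → no swap
j=2: nums[2]=15 > 5 → no swap
j=3: nums[3]=7 > 5 → no swap
j=4: nums[4]=2 ≤ 5 → i=0, swap nums[0],nums[4] → [2, 17, 15, 7, 10, 6, 4, 9, 8, 3, 5]
j=5: nums[5]=6 > 5 → no swap
j=6: nums[6]=4 ≤ 5 → i=1, swap nums[1],nums[6] → [2, 4, 15, 7, 10, 6, 17, 9, 8, 3, 5]
j=7: nums[7]=9 > 5 → no swap
j=8: nums[8]=8 > 5 → no swap
j=9: nums[9]=3 ≤ 5 → i=2, swap nums[2],nums[9] → [2, 4, 3, 7, 10, 6, 17, 9, 8, 15, 5]
(after j=9) nums = [2, 4, 3, 7, 10, 6, 17, 9, 8, 15, 5]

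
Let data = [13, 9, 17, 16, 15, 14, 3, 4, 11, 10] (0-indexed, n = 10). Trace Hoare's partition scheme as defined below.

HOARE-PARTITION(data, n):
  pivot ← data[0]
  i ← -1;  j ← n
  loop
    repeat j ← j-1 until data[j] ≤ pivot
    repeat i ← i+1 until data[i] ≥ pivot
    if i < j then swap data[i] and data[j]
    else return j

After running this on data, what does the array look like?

pivot=13
j stops at 9 (10), i stops at 0 (13); swap ⇒ [10, 9, 17, 16, 15, 14, 3, 4, 11, 13]
j stops at 8 (11), i stops at 2 (17); swap ⇒ [10, 9, 11, 16, 15, 14, 3, 4, 17, 13]
j stops at 7 (4), i stops at 3 (16); swap ⇒ [10, 9, 11, 4, 15, 14, 3, 16, 17, 13]
j stops at 6 (3), i stops at 4 (15); swap ⇒ [10, 9, 11, 4, 3, 14, 15, 16, 17, 13]
j stops at 4, i stops at 5; i≥j ⇒ return 4. data=[10, 9, 11, 4, 3, 14, 15, 16, 17, 13]

[10, 9, 11, 4, 3, 14, 15, 16, 17, 13]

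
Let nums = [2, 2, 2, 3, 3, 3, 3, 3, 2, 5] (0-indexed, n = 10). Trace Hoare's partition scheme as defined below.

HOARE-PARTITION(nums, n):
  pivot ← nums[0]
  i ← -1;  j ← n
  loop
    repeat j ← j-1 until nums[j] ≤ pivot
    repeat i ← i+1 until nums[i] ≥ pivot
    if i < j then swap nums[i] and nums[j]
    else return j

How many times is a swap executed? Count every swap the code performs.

pivot=2
j stops at 8 (2), i stops at 0 (2); swap ⇒ [2, 2, 2, 3, 3, 3, 3, 3, 2, 5]
j stops at 2 (2), i stops at 1 (2); swap ⇒ [2, 2, 2, 3, 3, 3, 3, 3, 2, 5]
j stops at 1, i stops at 2; i≥j ⇒ return 1. nums=[2, 2, 2, 3, 3, 3, 3, 3, 2, 5]

2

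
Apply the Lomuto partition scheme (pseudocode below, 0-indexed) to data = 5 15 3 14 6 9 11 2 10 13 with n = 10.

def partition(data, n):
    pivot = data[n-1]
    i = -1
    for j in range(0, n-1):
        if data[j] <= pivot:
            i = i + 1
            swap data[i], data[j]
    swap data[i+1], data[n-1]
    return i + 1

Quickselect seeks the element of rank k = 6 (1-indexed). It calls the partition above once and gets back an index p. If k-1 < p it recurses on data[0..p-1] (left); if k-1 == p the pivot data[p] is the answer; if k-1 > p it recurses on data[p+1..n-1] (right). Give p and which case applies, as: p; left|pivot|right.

pivot=13, i=-1
j=0: 5≤13, i=0, swap(0,0) ⇒ 5 15 3 14 6 9 11 2 10 13
j=1: 15>13, skip
j=2: 3≤13, i=1, swap(1,2) ⇒ 5 3 15 14 6 9 11 2 10 13
j=3: 14>13, skip
j=4: 6≤13, i=2, swap(2,4) ⇒ 5 3 6 14 15 9 11 2 10 13
j=5: 9≤13, i=3, swap(3,5) ⇒ 5 3 6 9 15 14 11 2 10 13
j=6: 11≤13, i=4, swap(4,6) ⇒ 5 3 6 9 11 14 15 2 10 13
j=7: 2≤13, i=5, swap(5,7) ⇒ 5 3 6 9 11 2 15 14 10 13
j=8: 10≤13, i=6, swap(6,8) ⇒ 5 3 6 9 11 2 10 14 15 13
swap(7,9) ⇒ 5 3 6 9 11 2 10 13 15 14; return 7
p = 7; k-1 = 5 < 7 ⇒ left

7; left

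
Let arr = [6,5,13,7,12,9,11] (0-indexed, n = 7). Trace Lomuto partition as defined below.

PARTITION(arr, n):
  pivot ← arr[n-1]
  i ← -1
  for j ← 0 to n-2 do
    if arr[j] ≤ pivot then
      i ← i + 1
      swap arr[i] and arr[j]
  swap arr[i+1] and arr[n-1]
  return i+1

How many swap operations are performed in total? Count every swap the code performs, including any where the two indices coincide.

5

pivot = arr[6] = 11; i = -1
j=0: arr[0]=6 ≤ 11 → i=0, swap arr[0],arr[0] (no change) → [6,5,13,7,12,9,11]
j=1: arr[1]=5 ≤ 11 → i=1, swap arr[1],arr[1] (no change) → [6,5,13,7,12,9,11]
j=2: arr[2]=13 > 11 → no swap
j=3: arr[3]=7 ≤ 11 → i=2, swap arr[2],arr[3] → [6,5,7,13,12,9,11]
j=4: arr[4]=12 > 11 → no swap
j=5: arr[5]=9 ≤ 11 → i=3, swap arr[3],arr[5] → [6,5,7,9,12,13,11]
final swap arr[4],arr[6] → [6,5,7,9,11,13,12]; return 4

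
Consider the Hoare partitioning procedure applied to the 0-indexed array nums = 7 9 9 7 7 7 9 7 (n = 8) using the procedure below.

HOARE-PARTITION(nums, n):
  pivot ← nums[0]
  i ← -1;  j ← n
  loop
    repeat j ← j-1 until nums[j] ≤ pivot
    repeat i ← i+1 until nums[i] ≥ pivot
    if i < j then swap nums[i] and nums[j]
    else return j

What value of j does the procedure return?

3

pivot=7
j stops at 7 (7), i stops at 0 (7); swap ⇒ 7 9 9 7 7 7 9 7
j stops at 5 (7), i stops at 1 (9); swap ⇒ 7 7 9 7 7 9 9 7
j stops at 4 (7), i stops at 2 (9); swap ⇒ 7 7 7 7 9 9 9 7
j stops at 3, i stops at 3; i≥j ⇒ return 3. nums=7 7 7 7 9 9 9 7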